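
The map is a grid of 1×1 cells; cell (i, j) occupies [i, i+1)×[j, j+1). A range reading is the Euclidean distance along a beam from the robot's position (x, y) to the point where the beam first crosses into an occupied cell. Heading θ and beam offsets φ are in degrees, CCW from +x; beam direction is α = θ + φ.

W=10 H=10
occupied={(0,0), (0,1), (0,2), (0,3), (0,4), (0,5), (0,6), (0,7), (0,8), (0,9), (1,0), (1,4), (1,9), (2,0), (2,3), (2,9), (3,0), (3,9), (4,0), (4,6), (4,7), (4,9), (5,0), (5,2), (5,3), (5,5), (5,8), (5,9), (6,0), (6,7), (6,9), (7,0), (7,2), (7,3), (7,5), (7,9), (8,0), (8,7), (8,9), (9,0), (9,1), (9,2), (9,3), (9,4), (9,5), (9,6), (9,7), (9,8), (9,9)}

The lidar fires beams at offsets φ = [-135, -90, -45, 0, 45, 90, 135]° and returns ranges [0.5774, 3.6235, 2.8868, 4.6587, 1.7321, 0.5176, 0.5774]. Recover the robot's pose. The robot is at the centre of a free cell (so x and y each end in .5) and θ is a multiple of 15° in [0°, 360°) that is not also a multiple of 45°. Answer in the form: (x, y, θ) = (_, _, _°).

(x, y, θ) = (4.5, 5.5, 255°)

Enumerate (i+0.5, j+0.5, θ) over the 51 free cells and 16 admissible headings. For each, cast all 7 beams and compare to the given ranges.
  (1.5, 6.5, 105°): beam 1 = 5.0000 ≠ 0.5774 ✗
  (3.5, 3.5, 330°): beam 1 = 0.5176 ≠ 0.5774 ✗
  (3.5, 5.5, 30°): beam 1 = 1.9319 ≠ 0.5774 ✗
  …
  (4.5, 5.5, 255°): r_1=0.5774, r_2=3.6235, r_3=2.8868, r_4=4.6587, r_5=1.7321, r_6=0.5176, r_7=0.5774 — all match ✓
Unique over the lattice → pose = (4.5, 5.5, 255°).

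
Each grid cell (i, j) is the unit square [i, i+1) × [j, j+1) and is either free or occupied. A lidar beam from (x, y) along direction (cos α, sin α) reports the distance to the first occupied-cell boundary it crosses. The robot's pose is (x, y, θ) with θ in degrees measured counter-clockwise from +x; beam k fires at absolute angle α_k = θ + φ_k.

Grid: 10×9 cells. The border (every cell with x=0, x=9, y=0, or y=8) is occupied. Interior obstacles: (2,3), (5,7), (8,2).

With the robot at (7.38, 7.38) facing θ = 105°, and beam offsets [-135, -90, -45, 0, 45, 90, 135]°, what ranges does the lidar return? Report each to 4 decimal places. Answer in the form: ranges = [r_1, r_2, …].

ranges = [1.8706, 1.6771, 0.7159, 0.6419, 1.2400, 1.4287, 7.3670]

beam 1: φ=-135°, α=330°
  cosα=0.8660 sinα=-0.5000 | (7,7) | tMaxX 0.7159 tMaxY 0.7600 | tΔX 1.1547 tΔY 2.0000
    t=0.7159 [x] (8,7)
    t=0.7600 [y] (8,6)
    t=1.8706 [x] (9,6) — stop
  → r_1 = 1.8706
beam 2: φ=-90°, α=15°
  cosα=0.9659 sinα=0.2588 | (7,7) | tMaxX 0.6419 tMaxY 2.3955 | tΔX 1.0353 tΔY 3.8637
    t=0.6419 [x] (8,7)
    t=1.6771 [x] (9,7) — stop
  → r_2 = 1.6771
beam 3: φ=-45°, α=60°
  cosα=0.5000 sinα=0.8660 | (7,7) | tMaxX 1.2400 tMaxY 0.7159 | tΔX 2.0000 tΔY 1.1547
    t=0.7159 [y] (7,8) — stop
  → r_3 = 0.7159
beam 4: φ=0°, α=105°
  cosα=-0.2588 sinα=0.9659 | (7,7) | tMaxX 1.4682 tMaxY 0.6419 | tΔX 3.8637 tΔY 1.0353
    t=0.6419 [y] (7,8) — stop
  → r_4 = 0.6419
beam 5: φ=45°, α=150°
  cosα=-0.8660 sinα=0.5000 | (7,7) | tMaxX 0.4388 tMaxY 1.2400 | tΔX 1.1547 tΔY 2.0000
    t=0.4388 [x] (6,7)
    t=1.2400 [y] (6,8) — stop
  → r_5 = 1.2400
beam 6: φ=90°, α=195°
  cosα=-0.9659 sinα=-0.2588 | (7,7) | tMaxX 0.3934 tMaxY 1.4682 | tΔX 1.0353 tΔY 3.8637
    t=0.3934 [x] (6,7)
    t=1.4287 [x] (5,7) — stop
  → r_6 = 1.4287
beam 7: φ=135°, α=240°
  cosα=-0.5000 sinα=-0.8660 | (7,7) | tMaxX 0.7600 tMaxY 0.4388 | tΔX 2.0000 tΔY 1.1547
    t=0.4388 [y] (7,6)
    t=0.7600 [x] (6,6)
    t=1.5935 [y] (6,5)
    t=2.7482 [y] (6,4)
    t=2.7600 [x] (5,4)
    t=3.9029 [y] (5,3)
    t=4.7600 [x] (4,3)
    t=5.0576 [y] (4,2)
    t=6.2123 [y] (4,1)
    t=6.7600 [x] (3,1)
    t=7.3670 [y] (3,0) — stop
  → r_7 = 7.3670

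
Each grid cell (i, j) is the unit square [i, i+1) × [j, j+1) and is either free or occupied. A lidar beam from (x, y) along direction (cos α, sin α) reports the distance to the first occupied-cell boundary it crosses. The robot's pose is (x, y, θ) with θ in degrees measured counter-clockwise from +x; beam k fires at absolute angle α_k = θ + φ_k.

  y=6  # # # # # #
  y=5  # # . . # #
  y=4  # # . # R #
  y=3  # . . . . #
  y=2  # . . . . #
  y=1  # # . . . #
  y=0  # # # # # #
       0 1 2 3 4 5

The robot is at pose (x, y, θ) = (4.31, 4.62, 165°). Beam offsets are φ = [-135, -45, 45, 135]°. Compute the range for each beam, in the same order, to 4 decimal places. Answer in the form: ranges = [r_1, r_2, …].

beam 1: φ=-135°, α=30°
  d=(0.8660,0.5000)  start (4,4)  tX=0.7967 tY=0.7600  stride 1/|dx|=1.1547 1/|dy|=2.0000
    cross y-line → (4,5), t=0.7600 (wall)
  → r_1 = 0.7600
beam 2: φ=-45°, α=120°
  d=(-0.5000,0.8660)  start (4,4)  tX=0.6200 tY=0.4388  stride 1/|dx|=2.0000 1/|dy|=1.1547
    cross y-line → (4,5), t=0.4388 (wall)
  → r_2 = 0.4388
beam 3: φ=45°, α=210°
  d=(-0.8660,-0.5000)  start (4,4)  tX=0.3580 tY=1.2400  stride 1/|dx|=1.1547 1/|dy|=2.0000
    cross x-line → (3,4), t=0.3580 (wall)
  → r_3 = 0.3580
beam 4: φ=135°, α=300°
  d=(0.5000,-0.8660)  start (4,4)  tX=1.3800 tY=0.7159  stride 1/|dx|=2.0000 1/|dy|=1.1547
    cross y-line → (4,3), t=0.7159
    cross x-line → (5,3), t=1.3800 (wall)
  → r_4 = 1.3800

ranges = [0.7600, 0.4388, 0.3580, 1.3800]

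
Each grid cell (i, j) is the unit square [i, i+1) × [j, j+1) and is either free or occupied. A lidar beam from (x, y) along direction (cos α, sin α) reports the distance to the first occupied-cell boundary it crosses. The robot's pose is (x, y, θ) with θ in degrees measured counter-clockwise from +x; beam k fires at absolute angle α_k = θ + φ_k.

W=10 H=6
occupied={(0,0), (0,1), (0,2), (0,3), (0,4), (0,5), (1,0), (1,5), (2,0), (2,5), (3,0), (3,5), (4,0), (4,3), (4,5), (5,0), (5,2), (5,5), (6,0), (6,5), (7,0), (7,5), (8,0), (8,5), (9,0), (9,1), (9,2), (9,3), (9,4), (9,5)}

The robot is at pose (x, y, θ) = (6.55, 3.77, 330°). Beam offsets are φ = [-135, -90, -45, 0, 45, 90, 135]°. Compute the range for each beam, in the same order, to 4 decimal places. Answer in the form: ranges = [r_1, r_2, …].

beam 1: φ=-135°, α=195°
  cosα=-0.9659 sinα=-0.2588 | (6,3) | tMaxX 0.5694 tMaxY 2.9751 | tΔX 1.0353 tΔY 3.8637
    t=0.5694 [x] (5,3)
    t=1.6047 [x] (4,3) — stop
  → r_1 = 1.6047
beam 2: φ=-90°, α=240°
  cosα=-0.5000 sinα=-0.8660 | (6,3) | tMaxX 1.1000 tMaxY 0.8891 | tΔX 2.0000 tΔY 1.1547
    t=0.8891 [y] (6,2)
    t=1.1000 [x] (5,2) — stop
  → r_2 = 1.1000
beam 3: φ=-45°, α=285°
  cosα=0.2588 sinα=-0.9659 | (6,3) | tMaxX 1.7387 tMaxY 0.7972 | tΔX 3.8637 tΔY 1.0353
    t=0.7972 [y] (6,2)
    t=1.7387 [x] (7,2)
    t=1.8324 [y] (7,1)
    t=2.8677 [y] (7,0) — stop
  → r_3 = 2.8677
beam 4: φ=0°, α=330°
  cosα=0.8660 sinα=-0.5000 | (6,3) | tMaxX 0.5196 tMaxY 1.5400 | tΔX 1.1547 tΔY 2.0000
    t=0.5196 [x] (7,3)
    t=1.5400 [y] (7,2)
    t=1.6743 [x] (8,2)
    t=2.8290 [x] (9,2) — stop
  → r_4 = 2.8290
beam 5: φ=45°, α=15°
  cosα=0.9659 sinα=0.2588 | (6,3) | tMaxX 0.4659 tMaxY 0.8887 | tΔX 1.0353 tΔY 3.8637
    t=0.4659 [x] (7,3)
    t=0.8887 [y] (7,4)
    t=1.5012 [x] (8,4)
    t=2.5364 [x] (9,4) — stop
  → r_5 = 2.5364
beam 6: φ=90°, α=60°
  cosα=0.5000 sinα=0.8660 | (6,3) | tMaxX 0.9000 tMaxY 0.2656 | tΔX 2.0000 tΔY 1.1547
    t=0.2656 [y] (6,4)
    t=0.9000 [x] (7,4)
    t=1.4203 [y] (7,5) — stop
  → r_6 = 1.4203
beam 7: φ=135°, α=105°
  cosα=-0.2588 sinα=0.9659 | (6,3) | tMaxX 2.1250 tMaxY 0.2381 | tΔX 3.8637 tΔY 1.0353
    t=0.2381 [y] (6,4)
    t=1.2734 [y] (6,5) — stop
  → r_7 = 1.2734

ranges = [1.6047, 1.1000, 2.8677, 2.8290, 2.5364, 1.4203, 1.2734]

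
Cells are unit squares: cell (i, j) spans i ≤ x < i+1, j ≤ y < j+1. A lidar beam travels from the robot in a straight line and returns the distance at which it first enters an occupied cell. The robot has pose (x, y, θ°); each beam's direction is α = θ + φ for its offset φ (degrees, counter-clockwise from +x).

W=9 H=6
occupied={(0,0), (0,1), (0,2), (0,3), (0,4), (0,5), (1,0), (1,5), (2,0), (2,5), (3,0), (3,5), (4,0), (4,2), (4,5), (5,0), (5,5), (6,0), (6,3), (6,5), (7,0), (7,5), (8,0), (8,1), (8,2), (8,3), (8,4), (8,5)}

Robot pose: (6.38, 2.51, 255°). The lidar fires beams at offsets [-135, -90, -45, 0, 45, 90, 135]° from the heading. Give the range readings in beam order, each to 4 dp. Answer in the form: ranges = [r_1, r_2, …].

ranges = [0.5658, 1.4287, 3.0200, 1.5633, 1.7436, 1.6771, 1.8706]

beam 1: φ=-135°, α=120°
  direction (-0.5000, 0.8660); cell (6,2); t to first gridline: x 0.7600, y 0.5658 (then +2.0000 / +1.1547)
    (6,3) via y @ 0.5658  # hit
  → r_1 = 0.5658
beam 2: φ=-90°, α=165°
  direction (-0.9659, 0.2588); cell (6,2); t to first gridline: x 0.3934, y 1.8932 (then +1.0353 / +3.8637)
    (5,2) via x @ 0.3934
    (4,2) via x @ 1.4287  # hit
  → r_2 = 1.4287
beam 3: φ=-45°, α=210°
  direction (-0.8660, -0.5000); cell (6,2); t to first gridline: x 0.4388, y 1.0200 (then +1.1547 / +2.0000)
    (5,2) via x @ 0.4388
    (5,1) via y @ 1.0200
    (4,1) via x @ 1.5935
    (3,1) via x @ 2.7482
    (3,0) via y @ 3.0200  # hit
  → r_3 = 3.0200
beam 4: φ=0°, α=255°
  direction (-0.2588, -0.9659); cell (6,2); t to first gridline: x 1.4682, y 0.5280 (then +3.8637 / +1.0353)
    (6,1) via y @ 0.5280
    (5,1) via x @ 1.4682
    (5,0) via y @ 1.5633  # hit
  → r_4 = 1.5633
beam 5: φ=45°, α=300°
  direction (0.5000, -0.8660); cell (6,2); t to first gridline: x 1.2400, y 0.5889 (then +2.0000 / +1.1547)
    (6,1) via y @ 0.5889
    (7,1) via x @ 1.2400
    (7,0) via y @ 1.7436  # hit
  → r_5 = 1.7436
beam 6: φ=90°, α=345°
  direction (0.9659, -0.2588); cell (6,2); t to first gridline: x 0.6419, y 1.9705 (then +1.0353 / +3.8637)
    (7,2) via x @ 0.6419
    (8,2) via x @ 1.6771  # hit
  → r_6 = 1.6771
beam 7: φ=135°, α=30°
  direction (0.8660, 0.5000); cell (6,2); t to first gridline: x 0.7159, y 0.9800 (then +1.1547 / +2.0000)
    (7,2) via x @ 0.7159
    (7,3) via y @ 0.9800
    (8,3) via x @ 1.8706  # hit
  → r_7 = 1.8706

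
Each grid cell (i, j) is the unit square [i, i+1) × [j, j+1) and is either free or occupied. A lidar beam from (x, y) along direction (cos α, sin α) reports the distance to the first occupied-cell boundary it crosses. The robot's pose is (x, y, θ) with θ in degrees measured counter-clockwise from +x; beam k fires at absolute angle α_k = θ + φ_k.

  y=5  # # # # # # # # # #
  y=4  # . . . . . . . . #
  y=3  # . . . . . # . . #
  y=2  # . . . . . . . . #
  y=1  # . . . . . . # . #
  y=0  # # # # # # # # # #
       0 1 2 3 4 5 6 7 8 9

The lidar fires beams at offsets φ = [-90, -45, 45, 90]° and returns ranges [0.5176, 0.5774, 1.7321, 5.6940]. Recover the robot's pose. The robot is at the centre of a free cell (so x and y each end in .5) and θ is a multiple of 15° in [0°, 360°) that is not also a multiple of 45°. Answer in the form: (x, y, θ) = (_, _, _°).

(x, y, θ) = (1.5, 2.5, 255°)

Enumerate (i+0.5, j+0.5, θ) over the 30 free cells and 16 admissible headings. For each, cast all 4 beams and compare to the given ranges.
  (8.5, 4.5, 30°): beam 1 = 1.0000 ≠ 0.5176 ✗
  (4.5, 2.5, 60°): beam 1 = 2.8868 ≠ 0.5176 ✗
  (6.5, 4.5, 60°): beam 1 = 2.8868 ≠ 0.5176 ✗
  (1.5, 1.5, 120°): beam 1 = 7.0000 ≠ 0.5176 ✗
  (5.5, 2.5, 165°): beam 1 = 2.5882 ≠ 0.5176 ✗
  …
  (1.5, 2.5, 255°): r_1=0.5176, r_2=0.5774, r_3=1.7321, r_4=5.6940 — all match ✓
Only this pose fits every beam.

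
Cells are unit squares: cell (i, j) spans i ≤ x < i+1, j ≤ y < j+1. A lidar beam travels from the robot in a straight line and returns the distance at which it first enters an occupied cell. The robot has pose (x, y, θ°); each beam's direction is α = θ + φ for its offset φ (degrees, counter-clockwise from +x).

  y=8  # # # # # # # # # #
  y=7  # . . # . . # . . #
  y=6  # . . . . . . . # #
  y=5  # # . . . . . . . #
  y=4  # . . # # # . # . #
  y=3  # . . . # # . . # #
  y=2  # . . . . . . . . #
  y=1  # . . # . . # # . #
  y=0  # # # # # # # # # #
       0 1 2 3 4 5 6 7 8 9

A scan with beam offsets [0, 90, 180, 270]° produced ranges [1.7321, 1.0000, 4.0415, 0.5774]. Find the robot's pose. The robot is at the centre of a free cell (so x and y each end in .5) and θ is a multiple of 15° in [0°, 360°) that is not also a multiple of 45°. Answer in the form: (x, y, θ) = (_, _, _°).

(x, y, θ) = (7.5, 5.5, 330°)

The pose lattice has 42·16 = 672 candidates. Test each by forward raycasting.
  (7.5, 2.5, 300°): beam 1 = 0.5774 ≠ 1.7321 ✗
  (5.5, 6.5, 120°): beam 2 = 5.1962 ≠ 1.0000 ✗
  (6.5, 3.5, 195°): beam 1 = 0.5176 ≠ 1.7321 ✗
  (3.5, 2.5, 30°): beam 1 = 1.0000 ≠ 1.7321 ✗
  …
  (7.5, 5.5, 330°): r_1=1.7321, r_2=1.0000, r_3=4.0415, r_4=0.5774 — all match ✓
Unique over the lattice → pose = (7.5, 5.5, 330°).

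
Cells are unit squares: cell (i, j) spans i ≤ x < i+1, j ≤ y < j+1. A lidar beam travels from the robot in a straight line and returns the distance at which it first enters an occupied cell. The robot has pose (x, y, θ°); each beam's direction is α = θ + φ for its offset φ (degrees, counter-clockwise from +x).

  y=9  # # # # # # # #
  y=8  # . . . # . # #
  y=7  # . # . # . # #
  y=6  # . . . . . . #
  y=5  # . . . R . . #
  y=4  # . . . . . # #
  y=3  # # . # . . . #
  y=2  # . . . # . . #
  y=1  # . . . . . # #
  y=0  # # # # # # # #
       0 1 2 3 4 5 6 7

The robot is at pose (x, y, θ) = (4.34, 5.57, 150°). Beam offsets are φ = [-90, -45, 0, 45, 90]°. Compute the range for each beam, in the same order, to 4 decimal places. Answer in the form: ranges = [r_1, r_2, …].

beam 1: φ=-90°, α=60°
  direction (0.5000, 0.8660); cell (4,5); t to first gridline: x 1.3200, y 0.4965 (then +2.0000 / +1.1547)
    (4,6) via y @ 0.4965
    (5,6) via x @ 1.3200
    (5,7) via y @ 1.6512
    (5,8) via y @ 2.8059
    (6,8) via x @ 3.3200  # hit
  → r_1 = 3.3200
beam 2: φ=-45°, α=105°
  direction (-0.2588, 0.9659); cell (4,5); t to first gridline: x 1.3137, y 0.4452 (then +3.8637 / +1.0353)
    (4,6) via y @ 0.4452
    (3,6) via x @ 1.3137
    (3,7) via y @ 1.4804
    (3,8) via y @ 2.5157
    (3,9) via y @ 3.5510  # hit
  → r_2 = 3.5510
beam 3: φ=0°, α=150°
  direction (-0.8660, 0.5000); cell (4,5); t to first gridline: x 0.3926, y 0.8600 (then +1.1547 / +2.0000)
    (3,5) via x @ 0.3926
    (3,6) via y @ 0.8600
    (2,6) via x @ 1.5473
    (1,6) via x @ 2.7020
    (1,7) via y @ 2.8600
    (0,7) via x @ 3.8567  # hit
  → r_3 = 3.8567
beam 4: φ=45°, α=195°
  direction (-0.9659, -0.2588); cell (4,5); t to first gridline: x 0.3520, y 2.2023 (then +1.0353 / +3.8637)
    (3,5) via x @ 0.3520
    (2,5) via x @ 1.3873
    (2,4) via y @ 2.2023
    (1,4) via x @ 2.4225
    (0,4) via x @ 3.4578  # hit
  → r_4 = 3.4578
beam 5: φ=90°, α=240°
  direction (-0.5000, -0.8660); cell (4,5); t to first gridline: x 0.6800, y 0.6582 (then +2.0000 / +1.1547)
    (4,4) via y @ 0.6582
    (3,4) via x @ 0.6800
    (3,3) via y @ 1.8129  # hit
  → r_5 = 1.8129

ranges = [3.3200, 3.5510, 3.8567, 3.4578, 1.8129]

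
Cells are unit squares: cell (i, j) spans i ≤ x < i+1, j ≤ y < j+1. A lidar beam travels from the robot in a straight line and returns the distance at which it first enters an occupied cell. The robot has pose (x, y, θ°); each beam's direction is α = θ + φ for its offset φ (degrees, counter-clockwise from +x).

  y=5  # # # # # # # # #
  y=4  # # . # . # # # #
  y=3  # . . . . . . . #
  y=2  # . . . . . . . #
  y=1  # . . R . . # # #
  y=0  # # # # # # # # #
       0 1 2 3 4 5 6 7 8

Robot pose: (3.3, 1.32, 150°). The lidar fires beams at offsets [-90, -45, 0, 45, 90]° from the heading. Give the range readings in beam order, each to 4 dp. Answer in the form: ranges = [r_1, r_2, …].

beam 1: φ=-90°, α=60°
  dir = (cos 60°, sin 60°) = (0.5000, 0.8660); from cell (3,1)
  next x-line at t=1.4000, next y-line at t=0.7852; Δt_x=2.0000, Δt_y=1.1547
    y: enter (3,2) at t=0.7852
    x: enter (4,2) at t=1.4000
    y: enter (4,3) at t=1.9399
    y: enter (4,4) at t=3.0946
    x: enter (5,4) at t=3.4000 ← occupied
  → r_1 = 3.4000
beam 2: φ=-45°, α=105°
  dir = (cos 105°, sin 105°) = (-0.2588, 0.9659); from cell (3,1)
  next x-line at t=1.1591, next y-line at t=0.7040; Δt_x=3.8637, Δt_y=1.0353
    y: enter (3,2) at t=0.7040
    x: enter (2,2) at t=1.1591
    y: enter (2,3) at t=1.7393
    y: enter (2,4) at t=2.7745
    y: enter (2,5) at t=3.8098 ← occupied
  → r_2 = 3.8098
beam 3: φ=0°, α=150°
  dir = (cos 150°, sin 150°) = (-0.8660, 0.5000); from cell (3,1)
  next x-line at t=0.3464, next y-line at t=1.3600; Δt_x=1.1547, Δt_y=2.0000
    x: enter (2,1) at t=0.3464
    y: enter (2,2) at t=1.3600
    x: enter (1,2) at t=1.5011
    x: enter (0,2) at t=2.6558 ← occupied
  → r_3 = 2.6558
beam 4: φ=45°, α=195°
  dir = (cos 195°, sin 195°) = (-0.9659, -0.2588); from cell (3,1)
  next x-line at t=0.3106, next y-line at t=1.2364; Δt_x=1.0353, Δt_y=3.8637
    x: enter (2,1) at t=0.3106
    y: enter (2,0) at t=1.2364 ← occupied
  → r_4 = 1.2364
beam 5: φ=90°, α=240°
  dir = (cos 240°, sin 240°) = (-0.5000, -0.8660); from cell (3,1)
  next x-line at t=0.6000, next y-line at t=0.3695; Δt_x=2.0000, Δt_y=1.1547
    y: enter (3,0) at t=0.3695 ← occupied
  → r_5 = 0.3695

ranges = [3.4000, 3.8098, 2.6558, 1.2364, 0.3695]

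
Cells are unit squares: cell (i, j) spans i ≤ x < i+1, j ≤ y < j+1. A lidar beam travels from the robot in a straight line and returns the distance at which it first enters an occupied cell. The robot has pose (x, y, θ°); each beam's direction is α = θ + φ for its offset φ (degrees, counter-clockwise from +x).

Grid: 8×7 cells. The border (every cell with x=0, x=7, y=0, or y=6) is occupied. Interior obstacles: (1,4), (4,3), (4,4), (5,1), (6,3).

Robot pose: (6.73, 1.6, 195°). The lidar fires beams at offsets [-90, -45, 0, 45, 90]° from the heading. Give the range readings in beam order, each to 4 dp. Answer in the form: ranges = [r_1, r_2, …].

ranges = [1.4494, 2.8000, 0.7558, 0.6928, 0.6212]

beam 1: φ=-90°, α=105°
  cosα=-0.2588 sinα=0.9659 | (6,1) | tMaxX 2.8205 tMaxY 0.4141 | tΔX 3.8637 tΔY 1.0353
    t=0.4141 [y] (6,2)
    t=1.4494 [y] (6,3) — stop
  → r_1 = 1.4494
beam 2: φ=-45°, α=150°
  cosα=-0.8660 sinα=0.5000 | (6,1) | tMaxX 0.8429 tMaxY 0.8000 | tΔX 1.1547 tΔY 2.0000
    t=0.8000 [y] (6,2)
    t=0.8429 [x] (5,2)
    t=1.9976 [x] (4,2)
    t=2.8000 [y] (4,3) — stop
  → r_2 = 2.8000
beam 3: φ=0°, α=195°
  cosα=-0.9659 sinα=-0.2588 | (6,1) | tMaxX 0.7558 tMaxY 2.3182 | tΔX 1.0353 tΔY 3.8637
    t=0.7558 [x] (5,1) — stop
  → r_3 = 0.7558
beam 4: φ=45°, α=240°
  cosα=-0.5000 sinα=-0.8660 | (6,1) | tMaxX 1.4600 tMaxY 0.6928 | tΔX 2.0000 tΔY 1.1547
    t=0.6928 [y] (6,0) — stop
  → r_4 = 0.6928
beam 5: φ=90°, α=285°
  cosα=0.2588 sinα=-0.9659 | (6,1) | tMaxX 1.0432 tMaxY 0.6212 | tΔX 3.8637 tΔY 1.0353
    t=0.6212 [y] (6,0) — stop
  → r_5 = 0.6212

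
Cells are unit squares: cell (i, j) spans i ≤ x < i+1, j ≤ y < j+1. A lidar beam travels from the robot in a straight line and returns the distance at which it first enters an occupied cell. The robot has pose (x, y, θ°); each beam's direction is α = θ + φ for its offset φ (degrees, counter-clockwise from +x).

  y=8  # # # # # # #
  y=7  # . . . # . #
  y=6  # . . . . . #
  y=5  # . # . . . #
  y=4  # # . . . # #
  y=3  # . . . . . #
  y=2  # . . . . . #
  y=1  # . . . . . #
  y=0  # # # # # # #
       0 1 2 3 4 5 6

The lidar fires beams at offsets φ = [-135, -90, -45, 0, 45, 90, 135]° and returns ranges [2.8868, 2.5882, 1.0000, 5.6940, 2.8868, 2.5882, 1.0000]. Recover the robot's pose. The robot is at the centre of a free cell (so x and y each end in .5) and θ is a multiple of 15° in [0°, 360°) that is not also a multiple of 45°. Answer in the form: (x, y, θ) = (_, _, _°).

Enumerate (i+0.5, j+0.5, θ) over the 31 free cells and 16 admissible headings. For each, cast all 7 beams and compare to the given ranges.
  (2.5, 7.5, 30°): beam 1 = 1.5529 ≠ 2.8868 ✗
  (4.5, 3.5, 285°): beam 2 = 3.6235 ≠ 2.5882 ✗
  (3.5, 3.5, 15°): beam 3 = 2.8868 ≠ 1.0000 ✗
  (2.5, 7.5, 195°): beam 1 = 0.5774 ≠ 2.8868 ✗
  (1.5, 1.5, 30°): beam 1 = 0.5176 ≠ 2.8868 ✗
  …
  (3.5, 6.5, 285°): r_1=2.8868, r_2=2.5882, r_3=1.0000, r_4=5.6940, r_5=2.8868, r_6=2.5882, r_7=1.0000 — all match ✓
Only this pose fits every beam.

(x, y, θ) = (3.5, 6.5, 285°)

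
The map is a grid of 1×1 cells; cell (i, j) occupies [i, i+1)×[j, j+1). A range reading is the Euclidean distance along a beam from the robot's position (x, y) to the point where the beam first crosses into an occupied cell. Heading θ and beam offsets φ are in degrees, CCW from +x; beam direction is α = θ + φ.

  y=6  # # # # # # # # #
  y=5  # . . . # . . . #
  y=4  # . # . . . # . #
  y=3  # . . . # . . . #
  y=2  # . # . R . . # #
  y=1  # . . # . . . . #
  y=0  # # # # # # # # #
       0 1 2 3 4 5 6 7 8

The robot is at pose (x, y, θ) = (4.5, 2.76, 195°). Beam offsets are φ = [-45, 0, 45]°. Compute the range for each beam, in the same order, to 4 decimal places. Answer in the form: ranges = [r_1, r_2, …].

ranges = [0.4800, 1.5529, 1.0000]

beam 1: φ=-45°, α=150°
  d=(-0.8660,0.5000)  start (4,2)  tX=0.5774 tY=0.4800  stride 1/|dx|=1.1547 1/|dy|=2.0000
    cross y-line → (4,3), t=0.4800 (wall)
  → r_1 = 0.4800
beam 2: φ=0°, α=195°
  d=(-0.9659,-0.2588)  start (4,2)  tX=0.5176 tY=2.9364  stride 1/|dx|=1.0353 1/|dy|=3.8637
    cross x-line → (3,2), t=0.5176
    cross x-line → (2,2), t=1.5529 (wall)
  → r_2 = 1.5529
beam 3: φ=45°, α=240°
  d=(-0.5000,-0.8660)  start (4,2)  tX=1.0000 tY=0.8776  stride 1/|dx|=2.0000 1/|dy|=1.1547
    cross y-line → (4,1), t=0.8776
    cross x-line → (3,1), t=1.0000 (wall)
  → r_3 = 1.0000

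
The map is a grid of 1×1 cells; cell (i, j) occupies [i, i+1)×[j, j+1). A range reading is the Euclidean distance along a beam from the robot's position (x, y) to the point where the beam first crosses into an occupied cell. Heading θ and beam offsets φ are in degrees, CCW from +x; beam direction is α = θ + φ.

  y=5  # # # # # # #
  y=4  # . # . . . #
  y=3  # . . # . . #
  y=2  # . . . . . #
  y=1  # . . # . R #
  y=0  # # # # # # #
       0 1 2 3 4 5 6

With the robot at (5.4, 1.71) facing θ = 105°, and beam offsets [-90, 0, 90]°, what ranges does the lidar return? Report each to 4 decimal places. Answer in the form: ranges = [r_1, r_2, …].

ranges = [0.6212, 3.4061, 1.4494]

beam 1: φ=-90°, α=15°
  dir = (cos 15°, sin 15°) = (0.9659, 0.2588); from cell (5,1)
  next x-line at t=0.6212, next y-line at t=1.1205; Δt_x=1.0353, Δt_y=3.8637
    x: enter (6,1) at t=0.6212 ← occupied
  → r_1 = 0.6212
beam 2: φ=0°, α=105°
  dir = (cos 105°, sin 105°) = (-0.2588, 0.9659); from cell (5,1)
  next x-line at t=1.5455, next y-line at t=0.3002; Δt_x=3.8637, Δt_y=1.0353
    y: enter (5,2) at t=0.3002
    y: enter (5,3) at t=1.3355
    x: enter (4,3) at t=1.5455
    y: enter (4,4) at t=2.3708
    y: enter (4,5) at t=3.4061 ← occupied
  → r_2 = 3.4061
beam 3: φ=90°, α=195°
  dir = (cos 195°, sin 195°) = (-0.9659, -0.2588); from cell (5,1)
  next x-line at t=0.4141, next y-line at t=2.7432; Δt_x=1.0353, Δt_y=3.8637
    x: enter (4,1) at t=0.4141
    x: enter (3,1) at t=1.4494 ← occupied
  → r_3 = 1.4494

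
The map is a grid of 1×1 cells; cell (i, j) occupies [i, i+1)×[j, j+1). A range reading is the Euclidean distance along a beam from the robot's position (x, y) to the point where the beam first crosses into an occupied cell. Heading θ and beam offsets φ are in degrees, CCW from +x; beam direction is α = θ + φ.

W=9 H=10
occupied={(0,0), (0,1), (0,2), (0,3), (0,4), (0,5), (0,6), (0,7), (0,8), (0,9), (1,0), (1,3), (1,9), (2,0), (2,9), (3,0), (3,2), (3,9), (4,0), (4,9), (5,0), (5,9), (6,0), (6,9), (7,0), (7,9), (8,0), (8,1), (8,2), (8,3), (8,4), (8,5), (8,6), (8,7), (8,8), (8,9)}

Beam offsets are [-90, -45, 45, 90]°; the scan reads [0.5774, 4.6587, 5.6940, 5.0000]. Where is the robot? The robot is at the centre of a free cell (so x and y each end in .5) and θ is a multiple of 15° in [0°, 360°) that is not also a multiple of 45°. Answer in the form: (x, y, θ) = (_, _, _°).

Enumerate (i+0.5, j+0.5, θ) over the 54 free cells and 16 admissible headings. For each, cast all 4 beams and compare to the given ranges.
  (5.5, 1.5, 210°): beam 1 = 8.6603 ≠ 0.5774 ✗
  (5.5, 2.5, 330°): beam 1 = 1.7321 ≠ 0.5774 ✗
  (3.5, 4.5, 330°): beam 1 = 4.0415 ≠ 0.5774 ✗
  …
  (3.5, 3.5, 30°): r_1=0.5774, r_2=4.6587, r_3=5.6940, r_4=5.0000 — all match ✓
No second candidate reproduces the full scan.

(x, y, θ) = (3.5, 3.5, 30°)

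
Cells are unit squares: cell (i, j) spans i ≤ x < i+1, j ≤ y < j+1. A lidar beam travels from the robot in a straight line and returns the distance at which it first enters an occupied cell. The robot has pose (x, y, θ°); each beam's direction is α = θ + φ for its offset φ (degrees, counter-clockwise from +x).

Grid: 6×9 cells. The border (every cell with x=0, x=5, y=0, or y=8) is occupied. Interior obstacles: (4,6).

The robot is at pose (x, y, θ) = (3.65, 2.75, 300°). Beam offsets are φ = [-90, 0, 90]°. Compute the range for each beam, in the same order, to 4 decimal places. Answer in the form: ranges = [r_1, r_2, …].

ranges = [3.0600, 2.0207, 1.5588]

beam 1: φ=-90°, α=210°
  direction (-0.8660, -0.5000); cell (3,2); t to first gridline: x 0.7506, y 1.5000 (then +1.1547 / +2.0000)
    (2,2) via x @ 0.7506
    (2,1) via y @ 1.5000
    (1,1) via x @ 1.9053
    (0,1) via x @ 3.0600  # hit
  → r_1 = 3.0600
beam 2: φ=0°, α=300°
  direction (0.5000, -0.8660); cell (3,2); t to first gridline: x 0.7000, y 0.8660 (then +2.0000 / +1.1547)
    (4,2) via x @ 0.7000
    (4,1) via y @ 0.8660
    (4,0) via y @ 2.0207  # hit
  → r_2 = 2.0207
beam 3: φ=90°, α=30°
  direction (0.8660, 0.5000); cell (3,2); t to first gridline: x 0.4041, y 0.5000 (then +1.1547 / +2.0000)
    (4,2) via x @ 0.4041
    (4,3) via y @ 0.5000
    (5,3) via x @ 1.5588  # hit
  → r_3 = 1.5588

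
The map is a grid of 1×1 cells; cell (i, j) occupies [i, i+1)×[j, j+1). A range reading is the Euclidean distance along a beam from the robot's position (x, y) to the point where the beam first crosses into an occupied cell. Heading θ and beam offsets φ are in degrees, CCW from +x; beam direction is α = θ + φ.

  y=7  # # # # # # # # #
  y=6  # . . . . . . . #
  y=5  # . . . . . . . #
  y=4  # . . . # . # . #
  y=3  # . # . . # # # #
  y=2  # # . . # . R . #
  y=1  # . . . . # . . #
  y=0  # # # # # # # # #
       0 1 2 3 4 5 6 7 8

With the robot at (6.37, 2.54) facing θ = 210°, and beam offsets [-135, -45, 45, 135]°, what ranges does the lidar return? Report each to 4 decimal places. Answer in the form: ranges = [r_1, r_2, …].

ranges = [0.4762, 1.4183, 1.4296, 1.6875]

beam 1: φ=-135°, α=75°
  d=(0.2588,0.9659)  start (6,2)  tX=2.4341 tY=0.4762  stride 1/|dx|=3.8637 1/|dy|=1.0353
    cross y-line → (6,3), t=0.4762 (wall)
  → r_1 = 0.4762
beam 2: φ=-45°, α=165°
  d=(-0.9659,0.2588)  start (6,2)  tX=0.3831 tY=1.7773  stride 1/|dx|=1.0353 1/|dy|=3.8637
    cross x-line → (5,2), t=0.3831
    cross x-line → (4,2), t=1.4183 (wall)
  → r_2 = 1.4183
beam 3: φ=45°, α=255°
  d=(-0.2588,-0.9659)  start (6,2)  tX=1.4296 tY=0.5590  stride 1/|dx|=3.8637 1/|dy|=1.0353
    cross y-line → (6,1), t=0.5590
    cross x-line → (5,1), t=1.4296 (wall)
  → r_3 = 1.4296
beam 4: φ=135°, α=345°
  d=(0.9659,-0.2588)  start (6,2)  tX=0.6522 tY=2.0864  stride 1/|dx|=1.0353 1/|dy|=3.8637
    cross x-line → (7,2), t=0.6522
    cross x-line → (8,2), t=1.6875 (wall)
  → r_4 = 1.6875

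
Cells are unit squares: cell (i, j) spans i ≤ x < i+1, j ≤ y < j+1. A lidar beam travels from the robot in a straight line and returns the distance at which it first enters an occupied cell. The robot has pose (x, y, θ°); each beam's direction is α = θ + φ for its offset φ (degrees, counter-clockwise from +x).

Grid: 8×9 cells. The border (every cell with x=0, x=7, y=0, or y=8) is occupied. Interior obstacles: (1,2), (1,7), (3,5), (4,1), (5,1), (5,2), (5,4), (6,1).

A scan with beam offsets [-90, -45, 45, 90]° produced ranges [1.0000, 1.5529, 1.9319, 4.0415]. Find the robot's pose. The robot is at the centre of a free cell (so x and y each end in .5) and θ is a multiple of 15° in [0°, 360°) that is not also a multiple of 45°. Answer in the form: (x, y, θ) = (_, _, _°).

The pose lattice has 34·16 = 544 candidates. Test each by forward raycasting.
  (1.5, 3.5, 330°): beam 1 = 0.5774 ≠ 1.0000 ✗
  (2.5, 5.5, 255°): beam 1 = 1.5529 ≠ 1.0000 ✗
  (5.5, 5.5, 105°): beam 1 = 1.5529 ≠ 1.0000 ✗
  (4.5, 4.5, 195°): beam 1 = 3.6235 ≠ 1.0000 ✗
  …
  (1.5, 4.5, 330°): r_1=1.0000, r_2=1.5529, r_3=1.9319, r_4=4.0415 — all match ✓
Only this pose fits every beam.

(x, y, θ) = (1.5, 4.5, 330°)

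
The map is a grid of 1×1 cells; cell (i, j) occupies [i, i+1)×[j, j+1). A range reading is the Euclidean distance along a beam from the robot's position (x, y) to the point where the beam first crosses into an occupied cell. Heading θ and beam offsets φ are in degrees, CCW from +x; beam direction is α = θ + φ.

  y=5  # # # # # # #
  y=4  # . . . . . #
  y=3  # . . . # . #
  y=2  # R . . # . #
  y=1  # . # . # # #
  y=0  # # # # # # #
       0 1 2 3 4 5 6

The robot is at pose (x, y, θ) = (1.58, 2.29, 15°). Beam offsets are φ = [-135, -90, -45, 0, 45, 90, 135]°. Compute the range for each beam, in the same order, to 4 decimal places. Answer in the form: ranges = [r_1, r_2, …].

ranges = [1.1600, 1.3355, 0.5800, 2.5054, 3.1292, 2.2409, 0.6697]

beam 1: φ=-135°, α=240°
  cosα=-0.5000 sinα=-0.8660 | (1,2) | tMaxX 1.1600 tMaxY 0.3349 | tΔX 2.0000 tΔY 1.1547
    t=0.3349 [y] (1,1)
    t=1.1600 [x] (0,1) — stop
  → r_1 = 1.1600
beam 2: φ=-90°, α=285°
  cosα=0.2588 sinα=-0.9659 | (1,2) | tMaxX 1.6228 tMaxY 0.3002 | tΔX 3.8637 tΔY 1.0353
    t=0.3002 [y] (1,1)
    t=1.3355 [y] (1,0) — stop
  → r_2 = 1.3355
beam 3: φ=-45°, α=330°
  cosα=0.8660 sinα=-0.5000 | (1,2) | tMaxX 0.4850 tMaxY 0.5800 | tΔX 1.1547 tΔY 2.0000
    t=0.4850 [x] (2,2)
    t=0.5800 [y] (2,1) — stop
  → r_3 = 0.5800
beam 4: φ=0°, α=15°
  cosα=0.9659 sinα=0.2588 | (1,2) | tMaxX 0.4348 tMaxY 2.7432 | tΔX 1.0353 tΔY 3.8637
    t=0.4348 [x] (2,2)
    t=1.4701 [x] (3,2)
    t=2.5054 [x] (4,2) — stop
  → r_4 = 2.5054
beam 5: φ=45°, α=60°
  cosα=0.5000 sinα=0.8660 | (1,2) | tMaxX 0.8400 tMaxY 0.8198 | tΔX 2.0000 tΔY 1.1547
    t=0.8198 [y] (1,3)
    t=0.8400 [x] (2,3)
    t=1.9745 [y] (2,4)
    t=2.8400 [x] (3,4)
    t=3.1292 [y] (3,5) — stop
  → r_5 = 3.1292
beam 6: φ=90°, α=105°
  cosα=-0.2588 sinα=0.9659 | (1,2) | tMaxX 2.2409 tMaxY 0.7350 | tΔX 3.8637 tΔY 1.0353
    t=0.7350 [y] (1,3)
    t=1.7703 [y] (1,4)
    t=2.2409 [x] (0,4) — stop
  → r_6 = 2.2409
beam 7: φ=135°, α=150°
  cosα=-0.8660 sinα=0.5000 | (1,2) | tMaxX 0.6697 tMaxY 1.4200 | tΔX 1.1547 tΔY 2.0000
    t=0.6697 [x] (0,2) — stop
  → r_7 = 0.6697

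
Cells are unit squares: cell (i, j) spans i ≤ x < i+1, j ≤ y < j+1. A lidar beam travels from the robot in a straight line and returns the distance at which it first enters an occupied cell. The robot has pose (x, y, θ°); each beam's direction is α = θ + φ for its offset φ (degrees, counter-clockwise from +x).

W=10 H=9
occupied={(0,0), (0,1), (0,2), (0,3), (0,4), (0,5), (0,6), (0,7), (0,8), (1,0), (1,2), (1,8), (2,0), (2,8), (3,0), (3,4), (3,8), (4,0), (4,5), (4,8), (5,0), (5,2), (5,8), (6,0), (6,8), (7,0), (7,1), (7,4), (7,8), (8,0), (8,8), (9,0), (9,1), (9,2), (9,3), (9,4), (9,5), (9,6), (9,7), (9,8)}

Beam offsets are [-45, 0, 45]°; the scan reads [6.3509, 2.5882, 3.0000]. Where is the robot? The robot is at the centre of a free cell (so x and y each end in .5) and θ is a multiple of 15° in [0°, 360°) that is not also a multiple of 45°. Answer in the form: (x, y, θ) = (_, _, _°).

Enumerate (i+0.5, j+0.5, θ) over the 50 free cells and 16 admissible headings. For each, cast all 3 beams and compare to the given ranges.
  (3.5, 3.5, 120°): beam 1 = 0.5176 ≠ 6.3509 ✗
  (3.5, 6.5, 105°): beam 1 = 1.7321 ≠ 6.3509 ✗
  (1.5, 6.5, 15°): beam 1 = 2.8868 ≠ 6.3509 ✗
  (3.5, 6.5, 165°): beam 1 = 1.7321 ≠ 6.3509 ✗
  …
  (1.5, 6.5, 345°): r_1=6.3509, r_2=2.5882, r_3=3.0000 — all match ✓
Only this pose fits every beam.

(x, y, θ) = (1.5, 6.5, 345°)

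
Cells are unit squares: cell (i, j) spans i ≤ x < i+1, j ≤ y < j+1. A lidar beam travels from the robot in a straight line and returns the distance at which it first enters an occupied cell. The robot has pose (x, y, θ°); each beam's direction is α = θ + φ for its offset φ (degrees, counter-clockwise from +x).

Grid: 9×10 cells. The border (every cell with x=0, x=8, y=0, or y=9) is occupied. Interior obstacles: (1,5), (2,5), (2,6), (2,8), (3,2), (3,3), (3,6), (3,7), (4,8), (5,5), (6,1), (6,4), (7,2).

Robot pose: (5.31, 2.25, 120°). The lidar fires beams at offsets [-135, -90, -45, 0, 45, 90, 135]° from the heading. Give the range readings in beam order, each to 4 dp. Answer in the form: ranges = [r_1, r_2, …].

ranges = [0.9659, 3.1061, 2.6660, 4.3301, 1.3562, 2.5000, 1.2941]

beam 1: φ=-135°, α=345°
  dir = (cos 345°, sin 345°) = (0.9659, -0.2588); from cell (5,2)
  next x-line at t=0.7143, next y-line at t=0.9659; Δt_x=1.0353, Δt_y=3.8637
    x: enter (6,2) at t=0.7143
    y: enter (6,1) at t=0.9659 ← occupied
  → r_1 = 0.9659
beam 2: φ=-90°, α=30°
  dir = (cos 30°, sin 30°) = (0.8660, 0.5000); from cell (5,2)
  next x-line at t=0.7967, next y-line at t=1.5000; Δt_x=1.1547, Δt_y=2.0000
    x: enter (6,2) at t=0.7967
    y: enter (6,3) at t=1.5000
    x: enter (7,3) at t=1.9514
    x: enter (8,3) at t=3.1061 ← occupied
  → r_2 = 3.1061
beam 3: φ=-45°, α=75°
  dir = (cos 75°, sin 75°) = (0.2588, 0.9659); from cell (5,2)
  next x-line at t=2.6660, next y-line at t=0.7765; Δt_x=3.8637, Δt_y=1.0353
    y: enter (5,3) at t=0.7765
    y: enter (5,4) at t=1.8117
    x: enter (6,4) at t=2.6660 ← occupied
  → r_3 = 2.6660
beam 4: φ=0°, α=120°
  dir = (cos 120°, sin 120°) = (-0.5000, 0.8660); from cell (5,2)
  next x-line at t=0.6200, next y-line at t=0.8660; Δt_x=2.0000, Δt_y=1.1547
    x: enter (4,2) at t=0.6200
    y: enter (4,3) at t=0.8660
    y: enter (4,4) at t=2.0207
    x: enter (3,4) at t=2.6200
    y: enter (3,5) at t=3.1754
    y: enter (3,6) at t=4.3301 ← occupied
  → r_4 = 4.3301
beam 5: φ=45°, α=165°
  dir = (cos 165°, sin 165°) = (-0.9659, 0.2588); from cell (5,2)
  next x-line at t=0.3209, next y-line at t=2.8978; Δt_x=1.0353, Δt_y=3.8637
    x: enter (4,2) at t=0.3209
    x: enter (3,2) at t=1.3562 ← occupied
  → r_5 = 1.3562
beam 6: φ=90°, α=210°
  dir = (cos 210°, sin 210°) = (-0.8660, -0.5000); from cell (5,2)
  next x-line at t=0.3580, next y-line at t=0.5000; Δt_x=1.1547, Δt_y=2.0000
    x: enter (4,2) at t=0.3580
    y: enter (4,1) at t=0.5000
    x: enter (3,1) at t=1.5127
    y: enter (3,0) at t=2.5000 ← occupied
  → r_6 = 2.5000
beam 7: φ=135°, α=255°
  dir = (cos 255°, sin 255°) = (-0.2588, -0.9659); from cell (5,2)
  next x-line at t=1.1977, next y-line at t=0.2588; Δt_x=3.8637, Δt_y=1.0353
    y: enter (5,1) at t=0.2588
    x: enter (4,1) at t=1.1977
    y: enter (4,0) at t=1.2941 ← occupied
  → r_7 = 1.2941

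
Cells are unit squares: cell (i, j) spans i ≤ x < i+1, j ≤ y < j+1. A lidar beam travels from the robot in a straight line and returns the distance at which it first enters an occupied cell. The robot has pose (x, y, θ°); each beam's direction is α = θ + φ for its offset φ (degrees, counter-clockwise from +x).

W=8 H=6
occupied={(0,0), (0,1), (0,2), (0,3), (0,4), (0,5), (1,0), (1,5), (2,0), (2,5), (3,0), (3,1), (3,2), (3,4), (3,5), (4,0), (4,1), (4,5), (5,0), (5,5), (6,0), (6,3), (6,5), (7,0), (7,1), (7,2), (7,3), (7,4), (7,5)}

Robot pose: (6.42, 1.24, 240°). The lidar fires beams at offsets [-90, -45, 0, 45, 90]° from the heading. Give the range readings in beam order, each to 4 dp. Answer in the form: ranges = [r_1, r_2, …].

beam 1: φ=-90°, α=150°
  d=(-0.8660,0.5000)  start (6,1)  tX=0.4850 tY=1.5200  stride 1/|dx|=1.1547 1/|dy|=2.0000
    cross x-line → (5,1), t=0.4850
    cross y-line → (5,2), t=1.5200
    cross x-line → (4,2), t=1.6397
    cross x-line → (3,2), t=2.7944 (wall)
  → r_1 = 2.7944
beam 2: φ=-45°, α=195°
  d=(-0.9659,-0.2588)  start (6,1)  tX=0.4348 tY=0.9273  stride 1/|dx|=1.0353 1/|dy|=3.8637
    cross x-line → (5,1), t=0.4348
    cross y-line → (5,0), t=0.9273 (wall)
  → r_2 = 0.9273
beam 3: φ=0°, α=240°
  d=(-0.5000,-0.8660)  start (6,1)  tX=0.8400 tY=0.2771  stride 1/|dx|=2.0000 1/|dy|=1.1547
    cross y-line → (6,0), t=0.2771 (wall)
  → r_3 = 0.2771
beam 4: φ=45°, α=285°
  d=(0.2588,-0.9659)  start (6,1)  tX=2.2409 tY=0.2485  stride 1/|dx|=3.8637 1/|dy|=1.0353
    cross y-line → (6,0), t=0.2485 (wall)
  → r_4 = 0.2485
beam 5: φ=90°, α=330°
  d=(0.8660,-0.5000)  start (6,1)  tX=0.6697 tY=0.4800  stride 1/|dx|=1.1547 1/|dy|=2.0000
    cross y-line → (6,0), t=0.4800 (wall)
  → r_5 = 0.4800

ranges = [2.7944, 0.9273, 0.2771, 0.2485, 0.4800]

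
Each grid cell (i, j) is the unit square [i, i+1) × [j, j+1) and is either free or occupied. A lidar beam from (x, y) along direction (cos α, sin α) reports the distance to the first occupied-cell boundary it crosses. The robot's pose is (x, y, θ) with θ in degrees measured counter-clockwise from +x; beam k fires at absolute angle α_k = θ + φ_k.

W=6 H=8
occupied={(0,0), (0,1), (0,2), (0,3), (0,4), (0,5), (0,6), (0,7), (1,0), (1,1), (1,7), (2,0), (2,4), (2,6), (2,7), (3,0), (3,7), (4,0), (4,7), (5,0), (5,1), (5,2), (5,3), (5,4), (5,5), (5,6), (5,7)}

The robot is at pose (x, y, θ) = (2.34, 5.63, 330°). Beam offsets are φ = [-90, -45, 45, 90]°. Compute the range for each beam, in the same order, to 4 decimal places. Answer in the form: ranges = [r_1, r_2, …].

beam 1: φ=-90°, α=240°
  cosα=-0.5000 sinα=-0.8660 | (2,5) | tMaxX 0.6800 tMaxY 0.7275 | tΔX 2.0000 tΔY 1.1547
    t=0.6800 [x] (1,5)
    t=0.7275 [y] (1,4)
    t=1.8822 [y] (1,3)
    t=2.6800 [x] (0,3) — stop
  → r_1 = 2.6800
beam 2: φ=-45°, α=285°
  cosα=0.2588 sinα=-0.9659 | (2,5) | tMaxX 2.5500 tMaxY 0.6522 | tΔX 3.8637 tΔY 1.0353
    t=0.6522 [y] (2,4) — stop
  → r_2 = 0.6522
beam 3: φ=45°, α=15°
  cosα=0.9659 sinα=0.2588 | (2,5) | tMaxX 0.6833 tMaxY 1.4296 | tΔX 1.0353 tΔY 3.8637
    t=0.6833 [x] (3,5)
    t=1.4296 [y] (3,6)
    t=1.7186 [x] (4,6)
    t=2.7538 [x] (5,6) — stop
  → r_3 = 2.7538
beam 4: φ=90°, α=60°
  cosα=0.5000 sinα=0.8660 | (2,5) | tMaxX 1.3200 tMaxY 0.4272 | tΔX 2.0000 tΔY 1.1547
    t=0.4272 [y] (2,6) — stop
  → r_4 = 0.4272

ranges = [2.6800, 0.6522, 2.7538, 0.4272]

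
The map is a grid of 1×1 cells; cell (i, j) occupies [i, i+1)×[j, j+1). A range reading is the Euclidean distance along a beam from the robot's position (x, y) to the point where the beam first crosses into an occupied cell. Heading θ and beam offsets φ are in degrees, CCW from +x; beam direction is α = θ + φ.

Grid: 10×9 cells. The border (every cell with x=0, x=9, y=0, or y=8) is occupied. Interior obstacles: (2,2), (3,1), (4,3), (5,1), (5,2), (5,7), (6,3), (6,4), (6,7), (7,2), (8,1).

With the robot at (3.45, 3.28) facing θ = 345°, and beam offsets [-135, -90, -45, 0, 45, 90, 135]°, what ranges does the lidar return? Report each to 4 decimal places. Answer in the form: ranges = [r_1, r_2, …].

beam 1: φ=-135°, α=210°
  d=(-0.8660,-0.5000)  start (3,3)  tX=0.5196 tY=0.5600  stride 1/|dx|=1.1547 1/|dy|=2.0000
    cross x-line → (2,3), t=0.5196
    cross y-line → (2,2), t=0.5600 (wall)
  → r_1 = 0.5600
beam 2: φ=-90°, α=255°
  d=(-0.2588,-0.9659)  start (3,3)  tX=1.7387 tY=0.2899  stride 1/|dx|=3.8637 1/|dy|=1.0353
    cross y-line → (3,2), t=0.2899
    cross y-line → (3,1), t=1.3252 (wall)
  → r_2 = 1.3252
beam 3: φ=-45°, α=300°
  d=(0.5000,-0.8660)  start (3,3)  tX=1.1000 tY=0.3233  stride 1/|dx|=2.0000 1/|dy|=1.1547
    cross y-line → (3,2), t=0.3233
    cross x-line → (4,2), t=1.1000
    cross y-line → (4,1), t=1.4780
    cross y-line → (4,0), t=2.6327 (wall)
  → r_3 = 2.6327
beam 4: φ=0°, α=345°
  d=(0.9659,-0.2588)  start (3,3)  tX=0.5694 tY=1.0818  stride 1/|dx|=1.0353 1/|dy|=3.8637
    cross x-line → (4,3), t=0.5694 (wall)
  → r_4 = 0.5694
beam 5: φ=45°, α=30°
  d=(0.8660,0.5000)  start (3,3)  tX=0.6351 tY=1.4400  stride 1/|dx|=1.1547 1/|dy|=2.0000
    cross x-line → (4,3), t=0.6351 (wall)
  → r_5 = 0.6351
beam 6: φ=90°, α=75°
  d=(0.2588,0.9659)  start (3,3)  tX=2.1250 tY=0.7454  stride 1/|dx|=3.8637 1/|dy|=1.0353
    cross y-line → (3,4), t=0.7454
    cross y-line → (3,5), t=1.7807
    cross x-line → (4,5), t=2.1250
    cross y-line → (4,6), t=2.8160
    cross y-line → (4,7), t=3.8512
    cross y-line → (4,8), t=4.8865 (wall)
  → r_6 = 4.8865
beam 7: φ=135°, α=120°
  d=(-0.5000,0.8660)  start (3,3)  tX=0.9000 tY=0.8314  stride 1/|dx|=2.0000 1/|dy|=1.1547
    cross y-line → (3,4), t=0.8314
    cross x-line → (2,4), t=0.9000
    cross y-line → (2,5), t=1.9861
    cross x-line → (1,5), t=2.9000
    cross y-line → (1,6), t=3.1408
    cross y-line → (1,7), t=4.2955
    cross x-line → (0,7), t=4.9000 (wall)
  → r_7 = 4.9000

ranges = [0.5600, 1.3252, 2.6327, 0.5694, 0.6351, 4.8865, 4.9000]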